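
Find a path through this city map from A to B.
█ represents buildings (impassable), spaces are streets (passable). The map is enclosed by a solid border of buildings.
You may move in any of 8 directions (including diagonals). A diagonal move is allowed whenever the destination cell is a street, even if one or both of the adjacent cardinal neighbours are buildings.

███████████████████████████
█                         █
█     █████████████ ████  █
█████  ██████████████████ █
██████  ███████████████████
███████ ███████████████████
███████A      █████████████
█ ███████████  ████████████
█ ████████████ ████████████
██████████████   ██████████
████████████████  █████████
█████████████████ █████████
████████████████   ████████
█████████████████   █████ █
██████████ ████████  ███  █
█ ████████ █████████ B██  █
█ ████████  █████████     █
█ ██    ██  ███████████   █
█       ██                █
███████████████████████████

Finding the shortest path from A to B:
Movement: 8-directional
Path length: 14 steps
Directions: right → right → right → right → right → down-right → down-right → down-right → down-right → down-right → down-right → down-right → down-right → down-right

Solution:

███████████████████████████
█                         █
█     █████████████ ████  █
█████  ██████████████████ █
██████  ███████████████████
███████ ███████████████████
███████A→→→→↘ █████████████
█ ███████████↘ ████████████
█ ████████████↘████████████
██████████████ ↘ ██████████
████████████████↘ █████████
█████████████████↘█████████
████████████████  ↘████████
█████████████████  ↘█████ █
██████████ ████████ ↘███  █
█ ████████ █████████ B██  █
█ ████████  █████████     █
█ ██    ██  ███████████   █
█       ██                █
███████████████████████████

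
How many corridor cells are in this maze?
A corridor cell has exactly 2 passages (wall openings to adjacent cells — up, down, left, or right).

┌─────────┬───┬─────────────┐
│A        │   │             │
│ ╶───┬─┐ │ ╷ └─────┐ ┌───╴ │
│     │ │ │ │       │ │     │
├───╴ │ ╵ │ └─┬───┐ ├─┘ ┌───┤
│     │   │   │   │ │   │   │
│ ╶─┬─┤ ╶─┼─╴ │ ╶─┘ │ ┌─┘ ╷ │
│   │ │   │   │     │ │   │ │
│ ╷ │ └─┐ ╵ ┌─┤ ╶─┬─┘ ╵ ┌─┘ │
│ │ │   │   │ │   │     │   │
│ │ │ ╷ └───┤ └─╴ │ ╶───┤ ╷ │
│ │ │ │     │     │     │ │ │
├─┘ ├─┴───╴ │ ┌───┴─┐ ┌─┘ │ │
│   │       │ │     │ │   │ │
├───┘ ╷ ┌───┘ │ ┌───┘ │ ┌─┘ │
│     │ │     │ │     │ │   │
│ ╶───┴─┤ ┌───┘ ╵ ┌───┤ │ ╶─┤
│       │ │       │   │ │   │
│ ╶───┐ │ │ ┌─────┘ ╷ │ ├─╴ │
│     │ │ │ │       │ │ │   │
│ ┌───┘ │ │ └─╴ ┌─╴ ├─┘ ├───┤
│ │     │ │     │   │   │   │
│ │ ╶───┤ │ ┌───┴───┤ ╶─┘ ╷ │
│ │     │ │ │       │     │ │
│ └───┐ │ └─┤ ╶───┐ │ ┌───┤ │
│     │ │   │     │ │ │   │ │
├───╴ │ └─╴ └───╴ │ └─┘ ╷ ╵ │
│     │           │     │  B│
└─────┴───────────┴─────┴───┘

Counting cells with exactly 2 passages:
Total corridor cells: 158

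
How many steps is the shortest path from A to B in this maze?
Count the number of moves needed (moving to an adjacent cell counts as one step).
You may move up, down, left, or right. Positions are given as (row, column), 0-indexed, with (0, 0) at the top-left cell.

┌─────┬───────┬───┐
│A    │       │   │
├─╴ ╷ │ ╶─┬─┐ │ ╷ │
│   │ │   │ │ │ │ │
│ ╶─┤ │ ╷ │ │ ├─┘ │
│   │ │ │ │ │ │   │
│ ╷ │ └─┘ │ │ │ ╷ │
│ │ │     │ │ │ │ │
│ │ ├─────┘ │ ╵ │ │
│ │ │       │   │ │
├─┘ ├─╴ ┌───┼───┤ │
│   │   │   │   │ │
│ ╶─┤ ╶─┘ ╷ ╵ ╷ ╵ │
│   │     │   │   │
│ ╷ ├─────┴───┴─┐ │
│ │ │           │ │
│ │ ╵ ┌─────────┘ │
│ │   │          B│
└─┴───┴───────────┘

Using BFS to find shortest path:
Start: (0, 0), End: (8, 8)
Path found:
(0,0) → (0,1) → (0,2) → (1,2) → (2,2) → (3,2) → (3,3) → (3,4) → (2,4) → (1,4) → (1,3) → (0,3) → (0,4) → (0,5) → (0,6) → (1,6) → (2,6) → (3,6) → (4,6) → (4,7) → (3,7) → (2,7) → (2,8) → (3,8) → (4,8) → (5,8) → (6,8) → (7,8) → (8,8)
Number of steps: 28

Solution:

┌─────┬───────┬───┐
│A → ↓│↱ → → ↓│   │
├─╴ ╷ │ ╶─┬─┐ │ ╷ │
│   │↓│↑ ↰│ │↓│ │ │
│ ╶─┤ │ ╷ │ │ ├─┘ │
│   │↓│ │↑│ │↓│↱ ↓│
│ ╷ │ └─┘ │ │ │ ╷ │
│ │ │↳ → ↑│ │↓│↑│↓│
│ │ ├─────┘ │ ╵ │ │
│ │ │       │↳ ↑│↓│
├─┘ ├─╴ ┌───┼───┤ │
│   │   │   │   │↓│
│ ╶─┤ ╶─┘ ╷ ╵ ╷ ╵ │
│   │     │   │  ↓│
│ ╷ ├─────┴───┴─┐ │
│ │ │           │↓│
│ │ ╵ ┌─────────┘ │
│ │   │          B│
└─┴───┴───────────┘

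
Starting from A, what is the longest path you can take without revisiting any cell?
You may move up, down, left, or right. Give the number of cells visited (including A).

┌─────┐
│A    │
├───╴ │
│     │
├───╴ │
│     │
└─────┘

Finding longest simple path using DFS:
Start: (0, 0)
Longest path visits 7 cells
Path: A → right → right → down → down → left → left

Solution:

┌─────┐
│A → ↓│
├───╴ │
│    ↓│
├───╴ │
│B ← ↲│
└─────┘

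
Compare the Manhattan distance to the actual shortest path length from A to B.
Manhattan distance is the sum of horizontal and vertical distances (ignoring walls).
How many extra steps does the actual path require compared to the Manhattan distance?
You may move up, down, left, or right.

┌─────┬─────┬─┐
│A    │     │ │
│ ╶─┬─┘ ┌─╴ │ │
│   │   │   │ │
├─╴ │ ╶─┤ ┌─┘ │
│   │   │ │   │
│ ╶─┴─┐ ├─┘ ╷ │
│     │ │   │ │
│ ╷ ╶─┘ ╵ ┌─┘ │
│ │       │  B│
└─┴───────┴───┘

Manhattan distance: |4 - 0| + |6 - 0| = 10
Actual path length: 16
Extra steps: 16 - 10 = 6

Solution:

┌─────┬─────┬─┐
│A    │     │ │
│ ╶─┬─┘ ┌─╴ │ │
│↳ ↓│   │   │ │
├─╴ │ ╶─┤ ┌─┘ │
│↓ ↲│   │ │↱ ↓│
│ ╶─┴─┐ ├─┘ ╷ │
│↳ ↓  │ │↱ ↑│↓│
│ ╷ ╶─┘ ╵ ┌─┘ │
│ │↳ → → ↑│  B│
└─┴───────┴───┘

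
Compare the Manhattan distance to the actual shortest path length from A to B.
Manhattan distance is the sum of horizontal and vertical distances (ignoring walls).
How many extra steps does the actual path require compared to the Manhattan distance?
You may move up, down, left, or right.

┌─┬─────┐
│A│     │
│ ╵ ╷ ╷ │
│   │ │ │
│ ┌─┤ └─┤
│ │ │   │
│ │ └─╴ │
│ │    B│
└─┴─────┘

Manhattan distance: |3 - 0| + |3 - 0| = 6
Actual path length: 8
Extra steps: 8 - 6 = 2

Solution:

┌─┬─────┐
│A│↱ ↓  │
│ ╵ ╷ ╷ │
│↳ ↑│↓│ │
│ ┌─┤ └─┤
│ │ │↳ ↓│
│ │ └─╴ │
│ │    B│
└─┴─────┘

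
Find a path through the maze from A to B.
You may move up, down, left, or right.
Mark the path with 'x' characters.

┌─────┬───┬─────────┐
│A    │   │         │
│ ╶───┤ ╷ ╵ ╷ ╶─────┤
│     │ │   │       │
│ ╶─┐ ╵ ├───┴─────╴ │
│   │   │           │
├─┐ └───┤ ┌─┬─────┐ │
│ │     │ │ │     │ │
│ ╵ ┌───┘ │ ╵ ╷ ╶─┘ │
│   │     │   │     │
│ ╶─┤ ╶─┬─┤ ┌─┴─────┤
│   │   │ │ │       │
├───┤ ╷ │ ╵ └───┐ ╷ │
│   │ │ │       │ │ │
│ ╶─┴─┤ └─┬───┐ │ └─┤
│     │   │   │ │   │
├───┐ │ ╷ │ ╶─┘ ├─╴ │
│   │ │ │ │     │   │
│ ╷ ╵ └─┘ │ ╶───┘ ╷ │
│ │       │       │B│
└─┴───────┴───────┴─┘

Finding the shortest path through the maze:
Path length: 40 steps
Directions: down → right → right → down → right → up → up → right → down → right → up → right → down → right → right → right → down → down → down → left → left → up → left → down → left → down → down → right → right → down → down → left → left → down → right → right → right → up → right → down

Solution:

┌─────┬───┬─────────┐
│A    │x x│x x      │
│ ╶───┤ ╷ ╵ ╷ ╶─────┤
│x x x│x│x x│x x x x│
│ ╶─┐ ╵ ├───┴─────╴ │
│   │x x│          x│
├─┐ └───┤ ┌─┬─────┐ │
│ │     │ │ │x x  │x│
│ ╵ ┌───┘ │ ╵ ╷ ╶─┘ │
│   │     │x x│x x x│
│ ╶─┤ ╶─┬─┤ ┌─┴─────┤
│   │   │ │x│       │
├───┤ ╷ │ ╵ └───┐ ╷ │
│   │ │ │  x x x│ │ │
│ ╶─┴─┤ └─┬───┐ │ └─┤
│     │   │   │x│   │
├───┐ │ ╷ │ ╶─┘ ├─╴ │
│   │ │ │ │x x x│x x│
│ ╷ ╵ └─┘ │ ╶───┘ ╷ │
│ │       │x x x x│B│
└─┴───────┴───────┴─┘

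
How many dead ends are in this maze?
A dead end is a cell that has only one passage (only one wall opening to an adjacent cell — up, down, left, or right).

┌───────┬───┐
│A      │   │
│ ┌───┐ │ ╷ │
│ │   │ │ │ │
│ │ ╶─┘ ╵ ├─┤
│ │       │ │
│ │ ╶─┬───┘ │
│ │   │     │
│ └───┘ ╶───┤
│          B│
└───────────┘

Checking each cell for number of passages:

Dead ends found at positions:
  (1, 2)
  (1, 5)
  (2, 5)
  (3, 2)
  (4, 5)
Total dead ends: 5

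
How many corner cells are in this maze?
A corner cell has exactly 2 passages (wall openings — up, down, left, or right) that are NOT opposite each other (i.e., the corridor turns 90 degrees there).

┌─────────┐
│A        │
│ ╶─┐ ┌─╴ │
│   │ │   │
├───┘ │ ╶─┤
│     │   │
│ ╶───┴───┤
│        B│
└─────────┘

Counting corner cells (2 non-opposite passages):
Total corners: 9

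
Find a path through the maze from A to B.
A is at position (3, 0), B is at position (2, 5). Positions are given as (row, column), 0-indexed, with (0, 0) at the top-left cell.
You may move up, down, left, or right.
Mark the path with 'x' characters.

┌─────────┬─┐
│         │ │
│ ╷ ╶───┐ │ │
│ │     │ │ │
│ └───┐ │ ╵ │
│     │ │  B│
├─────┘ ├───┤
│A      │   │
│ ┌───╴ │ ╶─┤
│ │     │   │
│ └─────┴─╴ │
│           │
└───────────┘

Finding the shortest path from (3, 0) to (2, 5):
Path length: 14 steps
Directions: right → right → right → up → up → left → left → up → right → right → right → down → down → right

Solution:

┌─────────┬─┐
│  x x x x│ │
│ ╷ ╶───┐ │ │
│ │x x x│x│ │
│ └───┐ │ ╵ │
│     │x│x B│
├─────┘ ├───┤
│A x x x│   │
│ ┌───╴ │ ╶─┤
│ │     │   │
│ └─────┴─╴ │
│           │
└───────────┘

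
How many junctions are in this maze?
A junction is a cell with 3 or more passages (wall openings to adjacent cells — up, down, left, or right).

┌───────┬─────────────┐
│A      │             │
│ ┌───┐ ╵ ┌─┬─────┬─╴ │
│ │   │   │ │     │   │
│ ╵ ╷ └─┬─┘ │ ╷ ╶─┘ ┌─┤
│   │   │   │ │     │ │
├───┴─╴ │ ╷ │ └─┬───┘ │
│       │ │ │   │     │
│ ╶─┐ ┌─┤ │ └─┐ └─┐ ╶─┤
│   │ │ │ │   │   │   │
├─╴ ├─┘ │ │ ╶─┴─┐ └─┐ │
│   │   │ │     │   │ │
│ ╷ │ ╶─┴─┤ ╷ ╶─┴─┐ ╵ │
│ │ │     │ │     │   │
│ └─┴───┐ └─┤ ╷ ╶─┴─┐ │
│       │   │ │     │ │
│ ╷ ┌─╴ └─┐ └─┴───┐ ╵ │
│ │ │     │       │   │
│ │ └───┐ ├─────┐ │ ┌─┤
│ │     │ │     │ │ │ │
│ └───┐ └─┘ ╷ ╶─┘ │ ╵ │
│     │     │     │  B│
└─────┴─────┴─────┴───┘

Checking each cell for number of passages:

Junctions found (3+ passages):
  (1, 7): 3 passages
  (2, 5): 3 passages
  (3, 2): 3 passages
  (3, 9): 3 passages
  (4, 5): 3 passages
  (5, 1): 3 passages
  (5, 5): 3 passages
  (5, 6): 3 passages
  (6, 6): 3 passages
  (6, 7): 3 passages
  (6, 10): 3 passages
  (7, 0): 3 passages
  (7, 1): 3 passages
  (8, 3): 3 passages
  (8, 9): 3 passages
  (9, 6): 3 passages
Total junctions: 16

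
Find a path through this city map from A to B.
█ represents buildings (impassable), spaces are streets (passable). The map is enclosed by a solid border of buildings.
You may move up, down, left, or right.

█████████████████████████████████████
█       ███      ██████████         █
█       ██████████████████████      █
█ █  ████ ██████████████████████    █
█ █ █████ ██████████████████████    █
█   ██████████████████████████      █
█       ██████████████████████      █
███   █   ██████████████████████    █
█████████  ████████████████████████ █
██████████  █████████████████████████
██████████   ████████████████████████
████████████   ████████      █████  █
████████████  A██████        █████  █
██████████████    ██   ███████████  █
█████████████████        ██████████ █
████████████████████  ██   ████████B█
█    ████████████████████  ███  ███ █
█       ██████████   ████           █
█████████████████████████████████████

Finding the shortest path from A to B:
Movement: cardinal only
Path length: 28 steps
Directions: down → right → right → right → down → right → right → right → right → right → right → right → down → right → down → down → right → right → right → right → right → right → right → right → right → right → up → up

Solution:

█████████████████████████████████████
█       ███      ██████████         █
█       ██████████████████████      █
█ █  ████ ██████████████████████    █
█ █ █████ ██████████████████████    █
█   ██████████████████████████      █
█       ██████████████████████      █
███   █   ██████████████████████    █
█████████  ████████████████████████ █
██████████  █████████████████████████
██████████   ████████████████████████
████████████   ████████      █████  █
████████████  A██████        █████  █
██████████████↳→→↓██   ███████████  █
█████████████████↳→→→→→→↓██████████ █
████████████████████  ██↳↓ ████████B█
█    ████████████████████↓ ███  ███↑█
█       ██████████   ████↳→→→→→→→→→↑█
█████████████████████████████████████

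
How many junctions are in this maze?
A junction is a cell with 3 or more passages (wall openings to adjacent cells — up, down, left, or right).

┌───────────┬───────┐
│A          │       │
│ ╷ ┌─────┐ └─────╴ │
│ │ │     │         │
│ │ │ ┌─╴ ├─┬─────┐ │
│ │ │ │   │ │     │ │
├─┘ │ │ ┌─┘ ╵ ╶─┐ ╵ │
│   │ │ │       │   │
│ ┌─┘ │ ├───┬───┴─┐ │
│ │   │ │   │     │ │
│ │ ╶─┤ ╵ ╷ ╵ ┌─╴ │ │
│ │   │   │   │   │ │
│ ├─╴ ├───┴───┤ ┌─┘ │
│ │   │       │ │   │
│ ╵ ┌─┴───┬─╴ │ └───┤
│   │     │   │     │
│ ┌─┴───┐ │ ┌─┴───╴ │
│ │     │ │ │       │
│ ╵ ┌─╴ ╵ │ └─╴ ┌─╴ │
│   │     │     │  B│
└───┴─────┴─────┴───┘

Checking each cell for number of passages:

Junctions found (3+ passages):
  (0, 1): 3 passages
  (1, 9): 3 passages
  (3, 5): 3 passages
  (3, 6): 3 passages
  (3, 9): 3 passages
  (7, 0): 3 passages
  (8, 7): 3 passages
  (8, 9): 3 passages
  (9, 3): 3 passages
Total junctions: 9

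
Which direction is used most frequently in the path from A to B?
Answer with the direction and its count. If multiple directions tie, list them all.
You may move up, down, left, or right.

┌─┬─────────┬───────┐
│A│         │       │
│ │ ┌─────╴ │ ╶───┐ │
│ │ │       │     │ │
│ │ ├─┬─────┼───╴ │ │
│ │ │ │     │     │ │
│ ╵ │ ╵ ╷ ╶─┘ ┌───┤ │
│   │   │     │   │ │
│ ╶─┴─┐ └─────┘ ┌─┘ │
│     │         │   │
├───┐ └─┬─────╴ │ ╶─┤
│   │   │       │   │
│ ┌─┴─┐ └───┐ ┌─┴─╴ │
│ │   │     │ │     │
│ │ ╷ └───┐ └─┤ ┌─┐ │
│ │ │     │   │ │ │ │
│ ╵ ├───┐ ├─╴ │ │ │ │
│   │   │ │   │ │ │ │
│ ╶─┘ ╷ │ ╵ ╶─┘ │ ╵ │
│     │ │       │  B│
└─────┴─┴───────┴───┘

Directions: down, down, down, down, right, right, down, right, down, right, right, down, right, down, left, down, right, right, up, up, up, right, right, down, down, down
Counts: {'down': 12, 'right': 10, 'left': 1, 'up': 3}
Most common: down (12 times)

Solution:

┌─┬─────────┬───────┐
│A│         │       │
│ │ ┌─────╴ │ ╶───┐ │
│↓│ │       │     │ │
│ │ ├─┬─────┼───╴ │ │
│↓│ │ │     │     │ │
│ ╵ │ ╵ ╷ ╶─┘ ┌───┤ │
│↓  │   │     │   │ │
│ ╶─┴─┐ └─────┘ ┌─┘ │
│↳ → ↓│         │   │
├───┐ └─┬─────╴ │ ╶─┤
│   │↳ ↓│       │   │
│ ┌─┴─┐ └───┐ ┌─┴─╴ │
│ │   │↳ → ↓│ │↱ → ↓│
│ │ ╷ └───┐ └─┤ ┌─┐ │
│ │ │     │↳ ↓│↑│ │↓│
│ ╵ ├───┐ ├─╴ │ │ │ │
│   │   │ │↓ ↲│↑│ │↓│
│ ╶─┘ ╷ │ ╵ ╶─┘ │ ╵ │
│     │ │  ↳ → ↑│  B│
└─────┴─┴───────┴───┘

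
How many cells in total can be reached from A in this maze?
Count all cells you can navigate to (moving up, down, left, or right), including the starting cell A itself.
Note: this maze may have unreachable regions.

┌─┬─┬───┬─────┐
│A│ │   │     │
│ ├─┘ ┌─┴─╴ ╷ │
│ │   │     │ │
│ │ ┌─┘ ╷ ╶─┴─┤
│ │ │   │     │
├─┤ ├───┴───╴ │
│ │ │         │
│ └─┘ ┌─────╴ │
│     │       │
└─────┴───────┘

Using BFS/flood-fill to find all reachable cells from A:
Maze size: 5 × 7 = 35 total cells
32 cell(s) are walled off and cannot be reached from A.
Reachable cells: 3

Reachable region (· marks reachable cells):

┌─┬─┬───┬─────┐
│A│ │   │     │
│ ├─┘ ┌─┴─╴ ╷ │
│·│   │     │ │
│ │ ┌─┘ ╷ ╶─┴─┤
│·│ │   │     │
├─┤ ├───┴───╴ │
│ │ │         │
│ └─┘ ┌─────╴ │
│     │       │
└─────┴───────┘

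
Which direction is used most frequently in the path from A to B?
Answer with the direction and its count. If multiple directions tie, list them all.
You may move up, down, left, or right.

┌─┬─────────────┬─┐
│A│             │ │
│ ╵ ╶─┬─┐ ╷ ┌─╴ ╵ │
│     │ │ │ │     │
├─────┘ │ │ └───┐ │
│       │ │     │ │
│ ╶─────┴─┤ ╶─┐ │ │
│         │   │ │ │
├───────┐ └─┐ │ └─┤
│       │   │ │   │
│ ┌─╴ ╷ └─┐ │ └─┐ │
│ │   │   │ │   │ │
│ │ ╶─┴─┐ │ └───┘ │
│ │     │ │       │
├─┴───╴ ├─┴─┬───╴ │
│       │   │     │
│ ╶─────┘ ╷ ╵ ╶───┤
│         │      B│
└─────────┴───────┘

Directions: down, right, up, right, right, right, right, down, down, right, right, down, down, right, down, down, down, left, left, down, right, right
Counts: {'down': 9, 'right': 10, 'up': 1, 'left': 2}
Most common: right (10 times)

Solution:

┌─┬─────────────┬─┐
│A│↱ → → → ↓    │ │
│ ╵ ╶─┬─┐ ╷ ┌─╴ ╵ │
│↳ ↑  │ │ │↓│     │
├─────┘ │ │ └───┐ │
│       │ │↳ → ↓│ │
│ ╶─────┴─┤ ╶─┐ │ │
│         │   │↓│ │
├───────┐ └─┐ │ └─┤
│       │   │ │↳ ↓│
│ ┌─╴ ╷ └─┐ │ └─┐ │
│ │   │   │ │   │↓│
│ │ ╶─┴─┐ │ └───┘ │
│ │     │ │      ↓│
├─┴───╴ ├─┴─┬───╴ │
│       │   │↓ ← ↲│
│ ╶─────┘ ╷ ╵ ╶───┤
│         │  ↳ → B│
└─────────┴───────┘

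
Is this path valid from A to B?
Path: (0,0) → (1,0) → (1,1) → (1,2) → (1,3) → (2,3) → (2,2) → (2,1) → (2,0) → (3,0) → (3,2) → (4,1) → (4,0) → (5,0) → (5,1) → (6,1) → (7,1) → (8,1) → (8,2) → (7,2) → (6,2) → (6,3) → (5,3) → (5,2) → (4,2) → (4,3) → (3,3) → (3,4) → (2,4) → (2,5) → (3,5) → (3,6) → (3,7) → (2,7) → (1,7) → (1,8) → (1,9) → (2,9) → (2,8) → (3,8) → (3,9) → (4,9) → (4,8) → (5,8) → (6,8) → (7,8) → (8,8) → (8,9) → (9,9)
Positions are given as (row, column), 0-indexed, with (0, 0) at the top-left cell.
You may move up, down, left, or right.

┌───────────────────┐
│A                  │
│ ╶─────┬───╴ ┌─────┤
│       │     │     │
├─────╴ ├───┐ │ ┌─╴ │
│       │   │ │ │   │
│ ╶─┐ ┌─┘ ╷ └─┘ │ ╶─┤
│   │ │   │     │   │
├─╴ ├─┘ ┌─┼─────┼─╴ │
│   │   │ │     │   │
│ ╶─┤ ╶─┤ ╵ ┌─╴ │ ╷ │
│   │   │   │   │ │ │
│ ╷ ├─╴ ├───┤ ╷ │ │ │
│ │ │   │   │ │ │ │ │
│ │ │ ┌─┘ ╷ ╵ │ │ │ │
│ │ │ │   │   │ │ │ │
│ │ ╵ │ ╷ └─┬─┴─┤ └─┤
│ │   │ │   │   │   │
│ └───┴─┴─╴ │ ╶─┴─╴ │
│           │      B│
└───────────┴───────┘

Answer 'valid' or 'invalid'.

Checking path validity:
Result: Invalid move at step 10: cannot move from (3, 0) to (3, 2).

invalid

Correct solution:

┌───────────────────┐
│A                  │
│ ╶─────┬───╴ ┌─────┤
│↳ → → ↓│     │↱ → ↓│
├─────╴ ├───┐ │ ┌─╴ │
│↓ ← ← ↲│↱ ↓│ │↑│↓ ↲│
│ ╶─┐ ┌─┘ ╷ └─┘ │ ╶─┤
│↳ ↓│ │↱ ↑│↳ → ↑│↳ ↓│
├─╴ ├─┘ ┌─┼─────┼─╴ │
│↓ ↲│↱ ↑│ │     │↓ ↲│
│ ╶─┤ ╶─┤ ╵ ┌─╴ │ ╷ │
│↳ ↓│↑ ↰│   │   │↓│ │
│ ╷ ├─╴ ├───┤ ╷ │ │ │
│ │↓│↱ ↑│   │ │ │↓│ │
│ │ │ ┌─┘ ╷ ╵ │ │ │ │
│ │↓│↑│   │   │ │↓│ │
│ │ ╵ │ ╷ └─┬─┴─┤ └─┤
│ │↳ ↑│ │   │   │↳ ↓│
│ └───┴─┴─╴ │ ╶─┴─╴ │
│           │      B│
└───────────┴───────┘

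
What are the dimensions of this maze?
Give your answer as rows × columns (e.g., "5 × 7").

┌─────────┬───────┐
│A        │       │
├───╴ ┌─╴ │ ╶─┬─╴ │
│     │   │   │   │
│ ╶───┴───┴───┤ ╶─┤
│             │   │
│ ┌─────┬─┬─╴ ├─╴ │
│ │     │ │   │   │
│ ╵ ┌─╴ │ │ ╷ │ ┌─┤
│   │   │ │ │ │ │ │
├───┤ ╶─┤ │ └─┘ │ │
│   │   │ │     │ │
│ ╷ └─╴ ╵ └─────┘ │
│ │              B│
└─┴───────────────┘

Counting the maze dimensions:
Rows (vertical): 7
Columns (horizontal): 9
Dimensions: 7 × 9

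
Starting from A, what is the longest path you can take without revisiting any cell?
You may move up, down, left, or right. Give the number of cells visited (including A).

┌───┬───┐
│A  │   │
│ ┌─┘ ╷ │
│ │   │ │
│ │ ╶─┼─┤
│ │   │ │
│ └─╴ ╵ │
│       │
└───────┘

Finding longest simple path using DFS:
Start: (0, 0)
Longest path visits 13 cells
Path: A → down → down → down → right → right → up → left → up → right → up → right → down

Solution:

┌───┬───┐
│A  │↱ ↓│
│ ┌─┘ ╷ │
│↓│↱ ↑│B│
│ │ ╶─┼─┤
│↓│↑ ↰│ │
│ └─╴ ╵ │
│↳ → ↑  │
└───────┘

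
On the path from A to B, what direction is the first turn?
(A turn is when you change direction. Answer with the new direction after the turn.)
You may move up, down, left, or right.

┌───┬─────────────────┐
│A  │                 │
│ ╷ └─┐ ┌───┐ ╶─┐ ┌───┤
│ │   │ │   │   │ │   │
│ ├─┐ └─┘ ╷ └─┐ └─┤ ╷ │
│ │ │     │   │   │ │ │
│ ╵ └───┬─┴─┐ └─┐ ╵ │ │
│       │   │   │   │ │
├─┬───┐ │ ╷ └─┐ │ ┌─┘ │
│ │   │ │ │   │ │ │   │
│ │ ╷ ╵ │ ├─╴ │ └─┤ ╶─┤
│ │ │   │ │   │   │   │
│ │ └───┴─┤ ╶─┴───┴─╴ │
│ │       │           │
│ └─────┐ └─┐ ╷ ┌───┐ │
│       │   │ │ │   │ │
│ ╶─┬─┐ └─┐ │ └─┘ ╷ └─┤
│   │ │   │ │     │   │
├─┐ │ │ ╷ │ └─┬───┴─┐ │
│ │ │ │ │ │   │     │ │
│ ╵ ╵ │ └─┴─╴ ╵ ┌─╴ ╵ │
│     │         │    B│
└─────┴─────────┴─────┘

Directions: down, down, down, right, right, right, down, down, left, up, left, down, down, right, right, right, down, right, down, down, right, down, right, up, right, right, down, right
First turn direction: right

Solution:

┌───┬─────────────────┐
│A  │                 │
│ ╷ └─┐ ┌───┐ ╶─┐ ┌───┤
│↓│   │ │   │   │ │   │
│ ├─┐ └─┘ ╷ └─┐ └─┤ ╷ │
│↓│ │     │   │   │ │ │
│ ╵ └───┬─┴─┐ └─┐ ╵ │ │
│↳ → → ↓│   │   │   │ │
├─┬───┐ │ ╷ └─┐ │ ┌─┘ │
│ │↓ ↰│↓│ │   │ │ │   │
│ │ ╷ ╵ │ ├─╴ │ └─┤ ╶─┤
│ │↓│↑ ↲│ │   │   │   │
│ │ └───┴─┤ ╶─┴───┴─╴ │
│ │↳ → → ↓│           │
│ └─────┐ └─┐ ╷ ┌───┐ │
│       │↳ ↓│ │ │   │ │
│ ╶─┬─┐ └─┐ │ └─┘ ╷ └─┤
│   │ │   │↓│     │   │
├─┐ │ │ ╷ │ └─┬───┴─┐ │
│ │ │ │ │ │↳ ↓│↱ → ↓│ │
│ ╵ ╵ │ └─┴─╴ ╵ ┌─╴ ╵ │
│     │      ↳ ↑│  ↳ B│
└─────┴─────────┴─────┘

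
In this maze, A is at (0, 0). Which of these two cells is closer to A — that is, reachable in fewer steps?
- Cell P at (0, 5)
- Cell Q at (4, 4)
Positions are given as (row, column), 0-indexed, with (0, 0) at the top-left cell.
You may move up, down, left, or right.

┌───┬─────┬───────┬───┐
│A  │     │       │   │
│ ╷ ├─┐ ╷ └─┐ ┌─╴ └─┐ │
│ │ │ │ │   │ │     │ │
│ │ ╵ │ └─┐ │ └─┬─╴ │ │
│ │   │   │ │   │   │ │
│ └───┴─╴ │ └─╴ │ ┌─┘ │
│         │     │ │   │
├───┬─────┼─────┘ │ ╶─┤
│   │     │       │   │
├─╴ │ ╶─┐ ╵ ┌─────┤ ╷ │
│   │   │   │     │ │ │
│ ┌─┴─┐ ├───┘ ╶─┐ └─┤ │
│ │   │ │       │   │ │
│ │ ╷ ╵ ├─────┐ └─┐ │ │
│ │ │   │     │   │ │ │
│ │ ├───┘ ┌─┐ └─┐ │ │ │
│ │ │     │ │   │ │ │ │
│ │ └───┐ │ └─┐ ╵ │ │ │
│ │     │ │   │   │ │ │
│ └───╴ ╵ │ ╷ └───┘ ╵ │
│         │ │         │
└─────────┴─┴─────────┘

Shortest path A → P at (0, 5): 23 steps
Shortest path A → Q at (4, 4): 36 steps

P is closer (23 steps vs 36 steps).

Path to P:

┌───┬─────┬───────┬───┐
│A  │  ↱ ↓│P ↰    │   │
│ ╷ ├─┐ ╷ └─┐ ┌─╴ └─┐ │
│↓│ │ │↑│↳ ↓│↑│     │ │
│ │ ╵ │ └─┐ │ └─┬─╴ │ │
│↓│   │↑ ↰│↓│↑ ↰│   │ │
│ └───┴─╴ │ └─╴ │ ┌─┘ │
│↳ → → → ↑│↳ → ↑│ │   │
├───┬─────┼─────┘ │ ╶─┤
│   │     │       │   │
├─╴ │ ╶─┐ ╵ ┌─────┤ ╷ │
│   │   │   │     │ │ │
│ ┌─┴─┐ ├───┘ ╶─┐ └─┤ │
│ │   │ │       │   │ │
│ │ ╷ ╵ ├─────┐ └─┐ │ │
│ │ │   │     │   │ │ │
│ │ ├───┘ ┌─┐ └─┐ │ │ │
│ │ │     │ │   │ │ │ │
│ │ └───┐ │ └─┐ ╵ │ │ │
│ │     │ │   │   │ │ │
│ └───╴ ╵ │ ╷ └───┘ ╵ │
│         │ │         │
└─────────┴─┴─────────┘

Path to Q:

┌───┬─────┬───────┬───┐
│A  │  ↱ ↓│  ↱ → ↓│   │
│ ╷ ├─┐ ╷ └─┐ ┌─╴ └─┐ │
│↓│ │ │↑│↳ ↓│↑│  ↳ ↓│ │
│ │ ╵ │ └─┐ │ └─┬─╴ │ │
│↓│   │↑ ↰│↓│↑ ↰│↓ ↲│ │
│ └───┴─╴ │ └─╴ │ ┌─┘ │
│↳ → → → ↑│↳ → ↑│↓│   │
├───┬─────┼─────┘ │ ╶─┤
│   │    Q│↓ ← ← ↲│   │
├─╴ │ ╶─┐ ╵ ┌─────┤ ╷ │
│   │   │↑ ↲│     │ │ │
│ ┌─┴─┐ ├───┘ ╶─┐ └─┤ │
│ │   │ │       │   │ │
│ │ ╷ ╵ ├─────┐ └─┐ │ │
│ │ │   │     │   │ │ │
│ │ ├───┘ ┌─┐ └─┐ │ │ │
│ │ │     │ │   │ │ │ │
│ │ └───┐ │ └─┐ ╵ │ │ │
│ │     │ │   │   │ │ │
│ └───╴ ╵ │ ╷ └───┘ ╵ │
│         │ │         │
└─────────┴─┴─────────┘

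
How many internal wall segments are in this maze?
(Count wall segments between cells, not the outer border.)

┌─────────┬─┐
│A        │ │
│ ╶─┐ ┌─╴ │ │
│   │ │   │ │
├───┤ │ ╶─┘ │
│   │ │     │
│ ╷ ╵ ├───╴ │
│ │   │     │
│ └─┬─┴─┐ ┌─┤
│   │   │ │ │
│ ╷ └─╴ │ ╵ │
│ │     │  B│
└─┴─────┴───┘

Counting internal wall segments:
Total internal walls: 25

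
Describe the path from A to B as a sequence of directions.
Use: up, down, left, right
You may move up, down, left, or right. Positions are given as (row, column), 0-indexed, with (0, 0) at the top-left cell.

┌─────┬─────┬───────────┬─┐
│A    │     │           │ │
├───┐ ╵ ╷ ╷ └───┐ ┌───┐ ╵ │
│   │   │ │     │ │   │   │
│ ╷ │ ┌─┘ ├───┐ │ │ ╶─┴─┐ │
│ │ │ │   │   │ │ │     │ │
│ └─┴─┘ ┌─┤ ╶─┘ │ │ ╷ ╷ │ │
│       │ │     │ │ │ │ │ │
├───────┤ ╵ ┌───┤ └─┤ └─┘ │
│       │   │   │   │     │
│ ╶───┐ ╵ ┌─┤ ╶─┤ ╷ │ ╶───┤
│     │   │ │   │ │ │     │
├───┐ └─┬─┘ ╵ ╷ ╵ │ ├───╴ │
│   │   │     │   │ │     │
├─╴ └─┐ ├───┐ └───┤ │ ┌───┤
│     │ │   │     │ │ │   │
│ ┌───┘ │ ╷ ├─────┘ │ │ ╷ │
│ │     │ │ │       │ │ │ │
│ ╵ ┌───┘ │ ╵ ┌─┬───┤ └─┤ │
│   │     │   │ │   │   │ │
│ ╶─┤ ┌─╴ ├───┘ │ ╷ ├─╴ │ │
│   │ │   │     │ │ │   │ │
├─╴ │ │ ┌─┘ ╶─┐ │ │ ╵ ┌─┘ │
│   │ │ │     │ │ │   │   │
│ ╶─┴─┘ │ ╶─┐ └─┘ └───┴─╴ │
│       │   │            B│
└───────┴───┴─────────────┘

Finding the path and converting it to directions:
Path through cells: (0,0) → (0,1) → (0,2) → (1,2) → (1,3) → (0,3) → (0,4) → (0,5) → (1,5) → (1,6) → (1,7) → (2,7) → (3,7) → (3,6) → (3,5) → (4,5) → (4,4) → (5,4) → (5,3) → (4,3) → (4,2) → (4,1) → (4,0) → (5,0) → (5,1) → (5,2) → (6,2) → (6,3) → (7,3) → (8,3) → (8,2) → (8,1) → (9,1) → (9,0) → (10,0) → (10,1) → (11,1) → (11,0) → (12,0) → (12,1) → (12,2) → (12,3) → (11,3) → (10,3) → (10,4) → (9,4) → (8,4) → (7,4) → (7,5) → (8,5) → (9,5) → (9,6) → (8,6) → (8,7) → (8,8) → (8,9) → (7,9) → (6,9) → (5,9) → (4,9) → (4,8) → (3,8) → (2,8) → (1,8) → (0,8) → (0,9) → (0,10) → (0,11) → (1,11) → (1,12) → (2,12) → (3,12) → (4,12) → (4,11) → (4,10) → (5,10) → (5,11) → (5,12) → (6,12) → (6,11) → (6,10) → (7,10) → (8,10) → (9,10) → (9,11) → (10,11) → (10,10) → (11,10) → (11,9) → (10,9) → (9,9) → (9,8) → (10,8) → (11,8) → (12,8) → (12,9) → (12,10) → (12,11) → (12,12)
Directions: right, right, down, right, up, right, right, down, right, right, down, down, left, left, down, left, down, left, up, left, left, left, down, right, right, down, right, down, down, left, left, down, left, down, right, down, left, down, right, right, right, up, up, right, up, up, up, right, down, down, right, up, right, right, right, up, up, up, up, left, up, up, up, up, right, right, right, down, right, down, down, down, left, left, down, right, right, down, left, left, down, down, down, right, down, left, down, left, up, up, left, down, down, down, right, right, right, right

Solution:

┌─────┬─────┬───────────┬─┐
│A → ↓│↱ → ↓│    ↱ → → ↓│ │
├───┐ ╵ ╷ ╷ └───┐ ┌───┐ ╵ │
│   │↳ ↑│ │↳ → ↓│↑│   │↳ ↓│
│ ╷ │ ┌─┘ ├───┐ │ │ ╶─┴─┐ │
│ │ │ │   │   │↓│↑│     │↓│
│ └─┴─┘ ┌─┤ ╶─┘ │ │ ╷ ╷ │ │
│       │ │↓ ← ↲│↑│ │ │ │↓│
├───────┤ ╵ ┌───┤ └─┤ └─┘ │
│↓ ← ← ↰│↓ ↲│   │↑ ↰│↓ ← ↲│
│ ╶───┐ ╵ ┌─┤ ╶─┤ ╷ │ ╶───┤
│↳ → ↓│↑ ↲│ │   │ │↑│↳ → ↓│
├───┐ └─┬─┘ ╵ ╷ ╵ │ ├───╴ │
│   │↳ ↓│     │   │↑│↓ ← ↲│
├─╴ └─┐ ├───┐ └───┤ │ ┌───┤
│     │↓│↱ ↓│     │↑│↓│   │
│ ┌───┘ │ ╷ ├─────┘ │ │ ╷ │
│ │↓ ← ↲│↑│↓│↱ → → ↑│↓│ │ │
│ ╵ ┌───┘ │ ╵ ┌─┬───┤ └─┤ │
│↓ ↲│    ↑│↳ ↑│ │↓ ↰│↳ ↓│ │
│ ╶─┤ ┌─╴ ├───┘ │ ╷ ├─╴ │ │
│↳ ↓│ │↱ ↑│     │↓│↑│↓ ↲│ │
├─╴ │ │ ┌─┘ ╶─┐ │ │ ╵ ┌─┘ │
│↓ ↲│ │↑│     │ │↓│↑ ↲│   │
│ ╶─┴─┘ │ ╶─┐ └─┘ └───┴─╴ │
│↳ → → ↑│   │    ↳ → → → B│
└───────┴───┴─────────────┘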